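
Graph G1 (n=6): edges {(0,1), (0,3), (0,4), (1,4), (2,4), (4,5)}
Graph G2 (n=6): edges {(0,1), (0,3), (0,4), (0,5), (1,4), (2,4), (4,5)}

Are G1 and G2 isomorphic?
No, not isomorphic

The graphs are NOT isomorphic.

Counting edges: G1 has 6 edge(s); G2 has 7 edge(s).
Edge count is an isomorphism invariant (a bijection on vertices induces a bijection on edges), so differing edge counts rule out isomorphism.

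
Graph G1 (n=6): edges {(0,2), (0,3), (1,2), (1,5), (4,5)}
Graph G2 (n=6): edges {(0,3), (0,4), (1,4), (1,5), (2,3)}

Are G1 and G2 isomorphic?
Yes, isomorphic

The graphs are isomorphic.
One valid mapping φ: V(G1) → V(G2): 0→3, 1→4, 2→0, 3→2, 4→5, 5→1

Verify φ preserves adjacency — for each edge of G1, its image is an edge of G2:
  (0,2) → (φ(0),φ(2)) = (0,3) ∈ E(G2) ✓
  (0,3) → (φ(0),φ(3)) = (2,3) ∈ E(G2) ✓
  (1,2) → (φ(1),φ(2)) = (0,4) ∈ E(G2) ✓
  (1,5) → (φ(1),φ(5)) = (1,4) ∈ E(G2) ✓
  (4,5) → (φ(4),φ(5)) = (1,5) ∈ E(G2) ✓
All 5 edges of G1 map to edges of G2, and |E(G1)| = |E(G2)| = 5, so φ is a bijection on edges as well as vertices. Hence G1 ≅ G2.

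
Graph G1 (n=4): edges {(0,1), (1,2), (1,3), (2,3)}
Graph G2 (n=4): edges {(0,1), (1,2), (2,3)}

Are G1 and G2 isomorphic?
No, not isomorphic

The graphs are NOT isomorphic.

Counting edges: G1 has 4 edge(s); G2 has 3 edge(s).
Edge count is an isomorphism invariant (a bijection on vertices induces a bijection on edges), so differing edge counts rule out isomorphism.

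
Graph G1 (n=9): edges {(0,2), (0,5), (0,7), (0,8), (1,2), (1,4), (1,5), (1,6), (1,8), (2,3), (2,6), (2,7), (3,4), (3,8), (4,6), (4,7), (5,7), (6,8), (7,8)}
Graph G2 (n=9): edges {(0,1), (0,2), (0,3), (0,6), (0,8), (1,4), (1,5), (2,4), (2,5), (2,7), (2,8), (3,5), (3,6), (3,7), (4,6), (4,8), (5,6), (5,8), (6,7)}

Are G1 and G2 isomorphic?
Yes, isomorphic

The graphs are isomorphic.
One valid mapping φ: V(G1) → V(G2): 0→3, 1→2, 2→0, 3→1, 4→4, 5→7, 6→8, 7→6, 8→5

Verify φ preserves adjacency — for each edge of G1, its image is an edge of G2:
  (0,2) → (φ(0),φ(2)) = (0,3) ∈ E(G2) ✓
  (0,5) → (φ(0),φ(5)) = (3,7) ∈ E(G2) ✓
  (0,7) → (φ(0),φ(7)) = (3,6) ∈ E(G2) ✓
  (0,8) → (φ(0),φ(8)) = (3,5) ∈ E(G2) ✓
  (1,2) → (φ(1),φ(2)) = (0,2) ∈ E(G2) ✓
  (1,4) → (φ(1),φ(4)) = (2,4) ∈ E(G2) ✓
  (1,5) → (φ(1),φ(5)) = (2,7) ∈ E(G2) ✓
  (1,6) → (φ(1),φ(6)) = (2,8) ∈ E(G2) ✓
  (1,8) → (φ(1),φ(8)) = (2,5) ∈ E(G2) ✓
  (2,3) → (φ(2),φ(3)) = (0,1) ∈ E(G2) ✓
  (2,6) → (φ(2),φ(6)) = (0,8) ∈ E(G2) ✓
  (2,7) → (φ(2),φ(7)) = (0,6) ∈ E(G2) ✓
  (3,4) → (φ(3),φ(4)) = (1,4) ∈ E(G2) ✓
  (3,8) → (φ(3),φ(8)) = (1,5) ∈ E(G2) ✓
  (4,6) → (φ(4),φ(6)) = (4,8) ∈ E(G2) ✓
  (4,7) → (φ(4),φ(7)) = (4,6) ∈ E(G2) ✓
  (5,7) → (φ(5),φ(7)) = (6,7) ∈ E(G2) ✓
  (6,8) → (φ(6),φ(8)) = (5,8) ∈ E(G2) ✓
  (7,8) → (φ(7),φ(8)) = (5,6) ∈ E(G2) ✓
All 19 edges of G1 map to edges of G2, and |E(G1)| = |E(G2)| = 19, so φ is a bijection on edges as well as vertices. Hence G1 ≅ G2.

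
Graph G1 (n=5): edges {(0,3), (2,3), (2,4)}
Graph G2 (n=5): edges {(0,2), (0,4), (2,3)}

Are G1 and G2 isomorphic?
Yes, isomorphic

The graphs are isomorphic.
One valid mapping φ: V(G1) → V(G2): 0→3, 1→1, 2→0, 3→2, 4→4

Verify φ preserves adjacency — for each edge of G1, its image is an edge of G2:
  (0,3) → (φ(0),φ(3)) = (2,3) ∈ E(G2) ✓
  (2,3) → (φ(2),φ(3)) = (0,2) ∈ E(G2) ✓
  (2,4) → (φ(2),φ(4)) = (0,4) ∈ E(G2) ✓
All 3 edges of G1 map to edges of G2, and |E(G1)| = |E(G2)| = 3, so φ is a bijection on edges as well as vertices. Hence G1 ≅ G2.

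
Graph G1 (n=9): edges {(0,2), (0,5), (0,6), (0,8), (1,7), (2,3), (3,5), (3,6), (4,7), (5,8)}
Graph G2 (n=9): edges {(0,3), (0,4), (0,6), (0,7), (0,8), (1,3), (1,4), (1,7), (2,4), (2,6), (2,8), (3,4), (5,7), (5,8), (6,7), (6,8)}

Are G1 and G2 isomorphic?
No, not isomorphic

The graphs are NOT isomorphic.

Counting triangles (3-cliques): G1 has 1, G2 has 5.
Triangle count is an isomorphism invariant, so differing triangle counts rule out isomorphism.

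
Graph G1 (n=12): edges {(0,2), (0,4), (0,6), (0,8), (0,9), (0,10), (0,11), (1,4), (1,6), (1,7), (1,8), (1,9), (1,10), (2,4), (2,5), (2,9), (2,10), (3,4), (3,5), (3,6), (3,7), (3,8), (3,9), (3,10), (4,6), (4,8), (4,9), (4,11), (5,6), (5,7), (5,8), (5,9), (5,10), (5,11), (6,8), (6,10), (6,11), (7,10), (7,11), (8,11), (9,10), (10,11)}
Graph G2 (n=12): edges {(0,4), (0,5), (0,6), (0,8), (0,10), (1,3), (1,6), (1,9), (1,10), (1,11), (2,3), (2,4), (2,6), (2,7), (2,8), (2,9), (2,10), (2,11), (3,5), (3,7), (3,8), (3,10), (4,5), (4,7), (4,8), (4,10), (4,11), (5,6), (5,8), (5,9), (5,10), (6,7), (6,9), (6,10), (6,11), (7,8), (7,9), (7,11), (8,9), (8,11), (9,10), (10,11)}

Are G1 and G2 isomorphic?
Yes, isomorphic

The graphs are isomorphic.
One valid mapping φ: V(G1) → V(G2): 0→4, 1→3, 2→0, 3→9, 4→8, 5→6, 6→2, 7→1, 8→7, 9→5, 10→10, 11→11

Verify φ preserves adjacency — for each edge of G1, its image is an edge of G2:
  (0,2) → (φ(0),φ(2)) = (0,4) ∈ E(G2) ✓
  (0,4) → (φ(0),φ(4)) = (4,8) ∈ E(G2) ✓
  (0,6) → (φ(0),φ(6)) = (2,4) ∈ E(G2) ✓
  (0,8) → (φ(0),φ(8)) = (4,7) ∈ E(G2) ✓
  (0,9) → (φ(0),φ(9)) = (4,5) ∈ E(G2) ✓
  (0,10) → (φ(0),φ(10)) = (4,10) ∈ E(G2) ✓
  (0,11) → (φ(0),φ(11)) = (4,11) ∈ E(G2) ✓
  (1,4) → (φ(1),φ(4)) = (3,8) ∈ E(G2) ✓
  (1,6) → (φ(1),φ(6)) = (2,3) ∈ E(G2) ✓
  (1,7) → (φ(1),φ(7)) = (1,3) ∈ E(G2) ✓
  (1,8) → (φ(1),φ(8)) = (3,7) ∈ E(G2) ✓
  (1,9) → (φ(1),φ(9)) = (3,5) ∈ E(G2) ✓
  (1,10) → (φ(1),φ(10)) = (3,10) ∈ E(G2) ✓
  (2,4) → (φ(2),φ(4)) = (0,8) ∈ E(G2) ✓
  (2,5) → (φ(2),φ(5)) = (0,6) ∈ E(G2) ✓
  (2,9) → (φ(2),φ(9)) = (0,5) ∈ E(G2) ✓
  (2,10) → (φ(2),φ(10)) = (0,10) ∈ E(G2) ✓
  (3,4) → (φ(3),φ(4)) = (8,9) ∈ E(G2) ✓
  (3,5) → (φ(3),φ(5)) = (6,9) ∈ E(G2) ✓
  (3,6) → (φ(3),φ(6)) = (2,9) ∈ E(G2) ✓
  (3,7) → (φ(3),φ(7)) = (1,9) ∈ E(G2) ✓
  (3,8) → (φ(3),φ(8)) = (7,9) ∈ E(G2) ✓
  (3,9) → (φ(3),φ(9)) = (5,9) ∈ E(G2) ✓
  (3,10) → (φ(3),φ(10)) = (9,10) ∈ E(G2) ✓
  (4,6) → (φ(4),φ(6)) = (2,8) ∈ E(G2) ✓
  (4,8) → (φ(4),φ(8)) = (7,8) ∈ E(G2) ✓
  (4,9) → (φ(4),φ(9)) = (5,8) ∈ E(G2) ✓
  (4,11) → (φ(4),φ(11)) = (8,11) ∈ E(G2) ✓
  (5,6) → (φ(5),φ(6)) = (2,6) ∈ E(G2) ✓
  (5,7) → (φ(5),φ(7)) = (1,6) ∈ E(G2) ✓
  (5,8) → (φ(5),φ(8)) = (6,7) ∈ E(G2) ✓
  (5,9) → (φ(5),φ(9)) = (5,6) ∈ E(G2) ✓
  (5,10) → (φ(5),φ(10)) = (6,10) ∈ E(G2) ✓
  (5,11) → (φ(5),φ(11)) = (6,11) ∈ E(G2) ✓
  (6,8) → (φ(6),φ(8)) = (2,7) ∈ E(G2) ✓
  (6,10) → (φ(6),φ(10)) = (2,10) ∈ E(G2) ✓
  (6,11) → (φ(6),φ(11)) = (2,11) ∈ E(G2) ✓
  (7,10) → (φ(7),φ(10)) = (1,10) ∈ E(G2) ✓
  (7,11) → (φ(7),φ(11)) = (1,11) ∈ E(G2) ✓
  (8,11) → (φ(8),φ(11)) = (7,11) ∈ E(G2) ✓
  (9,10) → (φ(9),φ(10)) = (5,10) ∈ E(G2) ✓
  (10,11) → (φ(10),φ(11)) = (10,11) ∈ E(G2) ✓
All 42 edges of G1 map to edges of G2, and |E(G1)| = |E(G2)| = 42, so φ is a bijection on edges as well as vertices. Hence G1 ≅ G2.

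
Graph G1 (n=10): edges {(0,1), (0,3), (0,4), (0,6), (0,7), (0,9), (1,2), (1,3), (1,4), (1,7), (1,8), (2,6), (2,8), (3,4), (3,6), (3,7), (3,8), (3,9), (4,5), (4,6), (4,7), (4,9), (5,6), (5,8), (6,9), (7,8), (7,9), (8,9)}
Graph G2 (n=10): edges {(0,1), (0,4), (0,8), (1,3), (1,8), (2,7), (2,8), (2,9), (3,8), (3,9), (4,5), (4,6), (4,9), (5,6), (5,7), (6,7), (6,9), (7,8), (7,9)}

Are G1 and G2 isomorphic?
No, not isomorphic

The graphs are NOT isomorphic.

Degrees in G1: deg(0)=6, deg(1)=6, deg(2)=3, deg(3)=7, deg(4)=7, deg(5)=3, deg(6)=6, deg(7)=6, deg(8)=6, deg(9)=6.
Sorted degree sequence of G1: [7, 7, 6, 6, 6, 6, 6, 6, 3, 3].
Degrees in G2: deg(0)=3, deg(1)=3, deg(2)=3, deg(3)=3, deg(4)=4, deg(5)=3, deg(6)=4, deg(7)=5, deg(8)=5, deg(9)=5.
Sorted degree sequence of G2: [5, 5, 5, 4, 4, 3, 3, 3, 3, 3].
The (sorted) degree sequence is an isomorphism invariant, so since G1 and G2 have different degree sequences they cannot be isomorphic.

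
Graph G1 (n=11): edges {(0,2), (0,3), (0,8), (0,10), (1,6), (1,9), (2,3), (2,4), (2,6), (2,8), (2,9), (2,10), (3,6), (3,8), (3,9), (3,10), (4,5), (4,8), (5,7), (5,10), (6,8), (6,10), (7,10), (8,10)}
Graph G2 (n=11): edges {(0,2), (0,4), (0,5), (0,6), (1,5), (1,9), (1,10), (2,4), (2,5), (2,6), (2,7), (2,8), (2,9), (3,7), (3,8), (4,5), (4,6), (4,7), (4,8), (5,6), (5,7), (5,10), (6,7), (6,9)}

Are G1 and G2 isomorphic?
Yes, isomorphic

The graphs are isomorphic.
One valid mapping φ: V(G1) → V(G2): 0→0, 1→3, 2→2, 3→4, 4→9, 5→1, 6→7, 7→10, 8→6, 9→8, 10→5

Verify φ preserves adjacency — for each edge of G1, its image is an edge of G2:
  (0,2) → (φ(0),φ(2)) = (0,2) ∈ E(G2) ✓
  (0,3) → (φ(0),φ(3)) = (0,4) ∈ E(G2) ✓
  (0,8) → (φ(0),φ(8)) = (0,6) ∈ E(G2) ✓
  (0,10) → (φ(0),φ(10)) = (0,5) ∈ E(G2) ✓
  (1,6) → (φ(1),φ(6)) = (3,7) ∈ E(G2) ✓
  (1,9) → (φ(1),φ(9)) = (3,8) ∈ E(G2) ✓
  (2,3) → (φ(2),φ(3)) = (2,4) ∈ E(G2) ✓
  (2,4) → (φ(2),φ(4)) = (2,9) ∈ E(G2) ✓
  (2,6) → (φ(2),φ(6)) = (2,7) ∈ E(G2) ✓
  (2,8) → (φ(2),φ(8)) = (2,6) ∈ E(G2) ✓
  (2,9) → (φ(2),φ(9)) = (2,8) ∈ E(G2) ✓
  (2,10) → (φ(2),φ(10)) = (2,5) ∈ E(G2) ✓
  (3,6) → (φ(3),φ(6)) = (4,7) ∈ E(G2) ✓
  (3,8) → (φ(3),φ(8)) = (4,6) ∈ E(G2) ✓
  (3,9) → (φ(3),φ(9)) = (4,8) ∈ E(G2) ✓
  (3,10) → (φ(3),φ(10)) = (4,5) ∈ E(G2) ✓
  (4,5) → (φ(4),φ(5)) = (1,9) ∈ E(G2) ✓
  (4,8) → (φ(4),φ(8)) = (6,9) ∈ E(G2) ✓
  (5,7) → (φ(5),φ(7)) = (1,10) ∈ E(G2) ✓
  (5,10) → (φ(5),φ(10)) = (1,5) ∈ E(G2) ✓
  (6,8) → (φ(6),φ(8)) = (6,7) ∈ E(G2) ✓
  (6,10) → (φ(6),φ(10)) = (5,7) ∈ E(G2) ✓
  (7,10) → (φ(7),φ(10)) = (5,10) ∈ E(G2) ✓
  (8,10) → (φ(8),φ(10)) = (5,6) ∈ E(G2) ✓
All 24 edges of G1 map to edges of G2, and |E(G1)| = |E(G2)| = 24, so φ is a bijection on edges as well as vertices. Hence G1 ≅ G2.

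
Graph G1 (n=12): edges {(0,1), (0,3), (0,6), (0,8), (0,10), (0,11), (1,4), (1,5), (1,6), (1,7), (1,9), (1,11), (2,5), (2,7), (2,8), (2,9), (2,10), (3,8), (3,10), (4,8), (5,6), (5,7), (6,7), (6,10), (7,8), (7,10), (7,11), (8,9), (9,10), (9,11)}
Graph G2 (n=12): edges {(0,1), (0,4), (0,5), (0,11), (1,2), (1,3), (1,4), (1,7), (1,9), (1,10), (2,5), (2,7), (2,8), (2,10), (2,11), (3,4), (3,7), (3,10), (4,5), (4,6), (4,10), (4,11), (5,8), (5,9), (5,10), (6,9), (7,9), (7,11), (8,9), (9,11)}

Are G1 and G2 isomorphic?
Yes, isomorphic

The graphs are isomorphic.
One valid mapping φ: V(G1) → V(G2): 0→5, 1→4, 2→7, 3→8, 4→6, 5→3, 6→10, 7→1, 8→9, 9→11, 10→2, 11→0

Verify φ preserves adjacency — for each edge of G1, its image is an edge of G2:
  (0,1) → (φ(0),φ(1)) = (4,5) ∈ E(G2) ✓
  (0,3) → (φ(0),φ(3)) = (5,8) ∈ E(G2) ✓
  (0,6) → (φ(0),φ(6)) = (5,10) ∈ E(G2) ✓
  (0,8) → (φ(0),φ(8)) = (5,9) ∈ E(G2) ✓
  (0,10) → (φ(0),φ(10)) = (2,5) ∈ E(G2) ✓
  (0,11) → (φ(0),φ(11)) = (0,5) ∈ E(G2) ✓
  (1,4) → (φ(1),φ(4)) = (4,6) ∈ E(G2) ✓
  (1,5) → (φ(1),φ(5)) = (3,4) ∈ E(G2) ✓
  (1,6) → (φ(1),φ(6)) = (4,10) ∈ E(G2) ✓
  (1,7) → (φ(1),φ(7)) = (1,4) ∈ E(G2) ✓
  (1,9) → (φ(1),φ(9)) = (4,11) ∈ E(G2) ✓
  (1,11) → (φ(1),φ(11)) = (0,4) ∈ E(G2) ✓
  (2,5) → (φ(2),φ(5)) = (3,7) ∈ E(G2) ✓
  (2,7) → (φ(2),φ(7)) = (1,7) ∈ E(G2) ✓
  (2,8) → (φ(2),φ(8)) = (7,9) ∈ E(G2) ✓
  (2,9) → (φ(2),φ(9)) = (7,11) ∈ E(G2) ✓
  (2,10) → (φ(2),φ(10)) = (2,7) ∈ E(G2) ✓
  (3,8) → (φ(3),φ(8)) = (8,9) ∈ E(G2) ✓
  (3,10) → (φ(3),φ(10)) = (2,8) ∈ E(G2) ✓
  (4,8) → (φ(4),φ(8)) = (6,9) ∈ E(G2) ✓
  (5,6) → (φ(5),φ(6)) = (3,10) ∈ E(G2) ✓
  (5,7) → (φ(5),φ(7)) = (1,3) ∈ E(G2) ✓
  (6,7) → (φ(6),φ(7)) = (1,10) ∈ E(G2) ✓
  (6,10) → (φ(6),φ(10)) = (2,10) ∈ E(G2) ✓
  (7,8) → (φ(7),φ(8)) = (1,9) ∈ E(G2) ✓
  (7,10) → (φ(7),φ(10)) = (1,2) ∈ E(G2) ✓
  (7,11) → (φ(7),φ(11)) = (0,1) ∈ E(G2) ✓
  (8,9) → (φ(8),φ(9)) = (9,11) ∈ E(G2) ✓
  (9,10) → (φ(9),φ(10)) = (2,11) ∈ E(G2) ✓
  (9,11) → (φ(9),φ(11)) = (0,11) ∈ E(G2) ✓
All 30 edges of G1 map to edges of G2, and |E(G1)| = |E(G2)| = 30, so φ is a bijection on edges as well as vertices. Hence G1 ≅ G2.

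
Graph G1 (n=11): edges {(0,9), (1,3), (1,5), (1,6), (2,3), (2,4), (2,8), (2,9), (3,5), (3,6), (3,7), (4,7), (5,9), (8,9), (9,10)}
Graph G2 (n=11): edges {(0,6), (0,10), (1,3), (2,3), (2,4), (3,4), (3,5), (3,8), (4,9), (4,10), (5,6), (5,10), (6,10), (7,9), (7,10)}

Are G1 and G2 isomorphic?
Yes, isomorphic

The graphs are isomorphic.
One valid mapping φ: V(G1) → V(G2): 0→8, 1→6, 2→4, 3→10, 4→9, 5→5, 6→0, 7→7, 8→2, 9→3, 10→1

Verify φ preserves adjacency — for each edge of G1, its image is an edge of G2:
  (0,9) → (φ(0),φ(9)) = (3,8) ∈ E(G2) ✓
  (1,3) → (φ(1),φ(3)) = (6,10) ∈ E(G2) ✓
  (1,5) → (φ(1),φ(5)) = (5,6) ∈ E(G2) ✓
  (1,6) → (φ(1),φ(6)) = (0,6) ∈ E(G2) ✓
  (2,3) → (φ(2),φ(3)) = (4,10) ∈ E(G2) ✓
  (2,4) → (φ(2),φ(4)) = (4,9) ∈ E(G2) ✓
  (2,8) → (φ(2),φ(8)) = (2,4) ∈ E(G2) ✓
  (2,9) → (φ(2),φ(9)) = (3,4) ∈ E(G2) ✓
  (3,5) → (φ(3),φ(5)) = (5,10) ∈ E(G2) ✓
  (3,6) → (φ(3),φ(6)) = (0,10) ∈ E(G2) ✓
  (3,7) → (φ(3),φ(7)) = (7,10) ∈ E(G2) ✓
  (4,7) → (φ(4),φ(7)) = (7,9) ∈ E(G2) ✓
  (5,9) → (φ(5),φ(9)) = (3,5) ∈ E(G2) ✓
  (8,9) → (φ(8),φ(9)) = (2,3) ∈ E(G2) ✓
  (9,10) → (φ(9),φ(10)) = (1,3) ∈ E(G2) ✓
All 15 edges of G1 map to edges of G2, and |E(G1)| = |E(G2)| = 15, so φ is a bijection on edges as well as vertices. Hence G1 ≅ G2.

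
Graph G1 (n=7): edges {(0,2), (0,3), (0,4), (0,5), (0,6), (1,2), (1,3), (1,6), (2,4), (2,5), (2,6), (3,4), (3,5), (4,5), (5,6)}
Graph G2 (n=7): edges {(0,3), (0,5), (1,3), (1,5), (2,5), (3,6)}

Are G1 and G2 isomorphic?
No, not isomorphic

The graphs are NOT isomorphic.

Counting triangles (3-cliques): G1 has 11, G2 has 0.
Triangle count is an isomorphism invariant, so differing triangle counts rule out isomorphism.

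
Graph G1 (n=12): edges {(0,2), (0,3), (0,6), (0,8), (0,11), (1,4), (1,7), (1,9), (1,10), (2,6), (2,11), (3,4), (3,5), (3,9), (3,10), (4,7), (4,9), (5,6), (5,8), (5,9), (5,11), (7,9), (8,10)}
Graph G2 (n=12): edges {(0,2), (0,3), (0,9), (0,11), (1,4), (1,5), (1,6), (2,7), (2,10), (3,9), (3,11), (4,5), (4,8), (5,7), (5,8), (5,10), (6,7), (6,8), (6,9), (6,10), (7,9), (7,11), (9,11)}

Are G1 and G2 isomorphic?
Yes, isomorphic

The graphs are isomorphic.
One valid mapping φ: V(G1) → V(G2): 0→5, 1→0, 2→4, 3→7, 4→11, 5→6, 6→1, 7→3, 8→10, 9→9, 10→2, 11→8

Verify φ preserves adjacency — for each edge of G1, its image is an edge of G2:
  (0,2) → (φ(0),φ(2)) = (4,5) ∈ E(G2) ✓
  (0,3) → (φ(0),φ(3)) = (5,7) ∈ E(G2) ✓
  (0,6) → (φ(0),φ(6)) = (1,5) ∈ E(G2) ✓
  (0,8) → (φ(0),φ(8)) = (5,10) ∈ E(G2) ✓
  (0,11) → (φ(0),φ(11)) = (5,8) ∈ E(G2) ✓
  (1,4) → (φ(1),φ(4)) = (0,11) ∈ E(G2) ✓
  (1,7) → (φ(1),φ(7)) = (0,3) ∈ E(G2) ✓
  (1,9) → (φ(1),φ(9)) = (0,9) ∈ E(G2) ✓
  (1,10) → (φ(1),φ(10)) = (0,2) ∈ E(G2) ✓
  (2,6) → (φ(2),φ(6)) = (1,4) ∈ E(G2) ✓
  (2,11) → (φ(2),φ(11)) = (4,8) ∈ E(G2) ✓
  (3,4) → (φ(3),φ(4)) = (7,11) ∈ E(G2) ✓
  (3,5) → (φ(3),φ(5)) = (6,7) ∈ E(G2) ✓
  (3,9) → (φ(3),φ(9)) = (7,9) ∈ E(G2) ✓
  (3,10) → (φ(3),φ(10)) = (2,7) ∈ E(G2) ✓
  (4,7) → (φ(4),φ(7)) = (3,11) ∈ E(G2) ✓
  (4,9) → (φ(4),φ(9)) = (9,11) ∈ E(G2) ✓
  (5,6) → (φ(5),φ(6)) = (1,6) ∈ E(G2) ✓
  (5,8) → (φ(5),φ(8)) = (6,10) ∈ E(G2) ✓
  (5,9) → (φ(5),φ(9)) = (6,9) ∈ E(G2) ✓
  (5,11) → (φ(5),φ(11)) = (6,8) ∈ E(G2) ✓
  (7,9) → (φ(7),φ(9)) = (3,9) ∈ E(G2) ✓
  (8,10) → (φ(8),φ(10)) = (2,10) ∈ E(G2) ✓
All 23 edges of G1 map to edges of G2, and |E(G1)| = |E(G2)| = 23, so φ is a bijection on edges as well as vertices. Hence G1 ≅ G2.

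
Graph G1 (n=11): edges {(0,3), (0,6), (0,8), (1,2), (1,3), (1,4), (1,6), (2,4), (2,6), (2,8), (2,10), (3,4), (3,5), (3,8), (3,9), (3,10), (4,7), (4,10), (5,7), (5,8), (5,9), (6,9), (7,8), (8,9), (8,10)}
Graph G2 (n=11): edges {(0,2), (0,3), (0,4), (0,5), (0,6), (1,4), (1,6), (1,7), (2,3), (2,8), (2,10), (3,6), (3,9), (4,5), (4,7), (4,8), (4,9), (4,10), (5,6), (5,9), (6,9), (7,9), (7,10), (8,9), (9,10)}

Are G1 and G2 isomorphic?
Yes, isomorphic

The graphs are isomorphic.
One valid mapping φ: V(G1) → V(G2): 0→8, 1→3, 2→0, 3→9, 4→6, 5→7, 6→2, 7→1, 8→4, 9→10, 10→5

Verify φ preserves adjacency — for each edge of G1, its image is an edge of G2:
  (0,3) → (φ(0),φ(3)) = (8,9) ∈ E(G2) ✓
  (0,6) → (φ(0),φ(6)) = (2,8) ∈ E(G2) ✓
  (0,8) → (φ(0),φ(8)) = (4,8) ∈ E(G2) ✓
  (1,2) → (φ(1),φ(2)) = (0,3) ∈ E(G2) ✓
  (1,3) → (φ(1),φ(3)) = (3,9) ∈ E(G2) ✓
  (1,4) → (φ(1),φ(4)) = (3,6) ∈ E(G2) ✓
  (1,6) → (φ(1),φ(6)) = (2,3) ∈ E(G2) ✓
  (2,4) → (φ(2),φ(4)) = (0,6) ∈ E(G2) ✓
  (2,6) → (φ(2),φ(6)) = (0,2) ∈ E(G2) ✓
  (2,8) → (φ(2),φ(8)) = (0,4) ∈ E(G2) ✓
  (2,10) → (φ(2),φ(10)) = (0,5) ∈ E(G2) ✓
  (3,4) → (φ(3),φ(4)) = (6,9) ∈ E(G2) ✓
  (3,5) → (φ(3),φ(5)) = (7,9) ∈ E(G2) ✓
  (3,8) → (φ(3),φ(8)) = (4,9) ∈ E(G2) ✓
  (3,9) → (φ(3),φ(9)) = (9,10) ∈ E(G2) ✓
  (3,10) → (φ(3),φ(10)) = (5,9) ∈ E(G2) ✓
  (4,7) → (φ(4),φ(7)) = (1,6) ∈ E(G2) ✓
  (4,10) → (φ(4),φ(10)) = (5,6) ∈ E(G2) ✓
  (5,7) → (φ(5),φ(7)) = (1,7) ∈ E(G2) ✓
  (5,8) → (φ(5),φ(8)) = (4,7) ∈ E(G2) ✓
  (5,9) → (φ(5),φ(9)) = (7,10) ∈ E(G2) ✓
  (6,9) → (φ(6),φ(9)) = (2,10) ∈ E(G2) ✓
  (7,8) → (φ(7),φ(8)) = (1,4) ∈ E(G2) ✓
  (8,9) → (φ(8),φ(9)) = (4,10) ∈ E(G2) ✓
  (8,10) → (φ(8),φ(10)) = (4,5) ∈ E(G2) ✓
All 25 edges of G1 map to edges of G2, and |E(G1)| = |E(G2)| = 25, so φ is a bijection on edges as well as vertices. Hence G1 ≅ G2.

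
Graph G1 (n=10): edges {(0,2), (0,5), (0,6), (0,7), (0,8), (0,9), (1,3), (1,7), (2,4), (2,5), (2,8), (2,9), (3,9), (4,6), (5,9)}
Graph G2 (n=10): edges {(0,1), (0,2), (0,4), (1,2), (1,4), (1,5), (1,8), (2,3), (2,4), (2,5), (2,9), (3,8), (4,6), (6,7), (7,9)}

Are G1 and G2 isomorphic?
Yes, isomorphic

The graphs are isomorphic.
One valid mapping φ: V(G1) → V(G2): 0→2, 1→7, 2→1, 3→6, 4→8, 5→0, 6→3, 7→9, 8→5, 9→4

Verify φ preserves adjacency — for each edge of G1, its image is an edge of G2:
  (0,2) → (φ(0),φ(2)) = (1,2) ∈ E(G2) ✓
  (0,5) → (φ(0),φ(5)) = (0,2) ∈ E(G2) ✓
  (0,6) → (φ(0),φ(6)) = (2,3) ∈ E(G2) ✓
  (0,7) → (φ(0),φ(7)) = (2,9) ∈ E(G2) ✓
  (0,8) → (φ(0),φ(8)) = (2,5) ∈ E(G2) ✓
  (0,9) → (φ(0),φ(9)) = (2,4) ∈ E(G2) ✓
  (1,3) → (φ(1),φ(3)) = (6,7) ∈ E(G2) ✓
  (1,7) → (φ(1),φ(7)) = (7,9) ∈ E(G2) ✓
  (2,4) → (φ(2),φ(4)) = (1,8) ∈ E(G2) ✓
  (2,5) → (φ(2),φ(5)) = (0,1) ∈ E(G2) ✓
  (2,8) → (φ(2),φ(8)) = (1,5) ∈ E(G2) ✓
  (2,9) → (φ(2),φ(9)) = (1,4) ∈ E(G2) ✓
  (3,9) → (φ(3),φ(9)) = (4,6) ∈ E(G2) ✓
  (4,6) → (φ(4),φ(6)) = (3,8) ∈ E(G2) ✓
  (5,9) → (φ(5),φ(9)) = (0,4) ∈ E(G2) ✓
All 15 edges of G1 map to edges of G2, and |E(G1)| = |E(G2)| = 15, so φ is a bijection on edges as well as vertices. Hence G1 ≅ G2.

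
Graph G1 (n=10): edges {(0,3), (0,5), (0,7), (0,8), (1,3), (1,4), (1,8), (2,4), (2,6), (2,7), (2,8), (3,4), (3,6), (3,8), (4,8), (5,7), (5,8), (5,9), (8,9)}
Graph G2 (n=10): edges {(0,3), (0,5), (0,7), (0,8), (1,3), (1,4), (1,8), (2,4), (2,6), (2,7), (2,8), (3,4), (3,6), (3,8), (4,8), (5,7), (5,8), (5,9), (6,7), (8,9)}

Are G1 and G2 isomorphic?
No, not isomorphic

The graphs are NOT isomorphic.

Counting edges: G1 has 19 edge(s); G2 has 20 edge(s).
Edge count is an isomorphism invariant (a bijection on vertices induces a bijection on edges), so differing edge counts rule out isomorphism.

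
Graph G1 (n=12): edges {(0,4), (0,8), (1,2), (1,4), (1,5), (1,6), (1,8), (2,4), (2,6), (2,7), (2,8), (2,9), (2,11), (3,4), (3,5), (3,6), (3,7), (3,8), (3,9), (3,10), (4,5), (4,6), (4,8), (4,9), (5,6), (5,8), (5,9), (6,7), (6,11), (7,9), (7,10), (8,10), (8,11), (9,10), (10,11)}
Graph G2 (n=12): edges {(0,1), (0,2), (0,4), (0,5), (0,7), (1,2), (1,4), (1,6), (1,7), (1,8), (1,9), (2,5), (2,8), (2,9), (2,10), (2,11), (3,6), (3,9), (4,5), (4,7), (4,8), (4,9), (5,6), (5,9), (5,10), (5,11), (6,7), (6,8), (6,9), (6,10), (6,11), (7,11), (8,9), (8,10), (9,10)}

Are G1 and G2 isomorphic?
Yes, isomorphic

The graphs are isomorphic.
One valid mapping φ: V(G1) → V(G2): 0→3, 1→10, 2→5, 3→1, 4→9, 5→8, 6→2, 7→0, 8→6, 9→4, 10→7, 11→11

Verify φ preserves adjacency — for each edge of G1, its image is an edge of G2:
  (0,4) → (φ(0),φ(4)) = (3,9) ∈ E(G2) ✓
  (0,8) → (φ(0),φ(8)) = (3,6) ∈ E(G2) ✓
  (1,2) → (φ(1),φ(2)) = (5,10) ∈ E(G2) ✓
  (1,4) → (φ(1),φ(4)) = (9,10) ∈ E(G2) ✓
  (1,5) → (φ(1),φ(5)) = (8,10) ∈ E(G2) ✓
  (1,6) → (φ(1),φ(6)) = (2,10) ∈ E(G2) ✓
  (1,8) → (φ(1),φ(8)) = (6,10) ∈ E(G2) ✓
  (2,4) → (φ(2),φ(4)) = (5,9) ∈ E(G2) ✓
  (2,6) → (φ(2),φ(6)) = (2,5) ∈ E(G2) ✓
  (2,7) → (φ(2),φ(7)) = (0,5) ∈ E(G2) ✓
  (2,8) → (φ(2),φ(8)) = (5,6) ∈ E(G2) ✓
  (2,9) → (φ(2),φ(9)) = (4,5) ∈ E(G2) ✓
  (2,11) → (φ(2),φ(11)) = (5,11) ∈ E(G2) ✓
  (3,4) → (φ(3),φ(4)) = (1,9) ∈ E(G2) ✓
  (3,5) → (φ(3),φ(5)) = (1,8) ∈ E(G2) ✓
  (3,6) → (φ(3),φ(6)) = (1,2) ∈ E(G2) ✓
  (3,7) → (φ(3),φ(7)) = (0,1) ∈ E(G2) ✓
  (3,8) → (φ(3),φ(8)) = (1,6) ∈ E(G2) ✓
  (3,9) → (φ(3),φ(9)) = (1,4) ∈ E(G2) ✓
  (3,10) → (φ(3),φ(10)) = (1,7) ∈ E(G2) ✓
  (4,5) → (φ(4),φ(5)) = (8,9) ∈ E(G2) ✓
  (4,6) → (φ(4),φ(6)) = (2,9) ∈ E(G2) ✓
  (4,8) → (φ(4),φ(8)) = (6,9) ∈ E(G2) ✓
  (4,9) → (φ(4),φ(9)) = (4,9) ∈ E(G2) ✓
  (5,6) → (φ(5),φ(6)) = (2,8) ∈ E(G2) ✓
  (5,8) → (φ(5),φ(8)) = (6,8) ∈ E(G2) ✓
  (5,9) → (φ(5),φ(9)) = (4,8) ∈ E(G2) ✓
  (6,7) → (φ(6),φ(7)) = (0,2) ∈ E(G2) ✓
  (6,11) → (φ(6),φ(11)) = (2,11) ∈ E(G2) ✓
  (7,9) → (φ(7),φ(9)) = (0,4) ∈ E(G2) ✓
  (7,10) → (φ(7),φ(10)) = (0,7) ∈ E(G2) ✓
  (8,10) → (φ(8),φ(10)) = (6,7) ∈ E(G2) ✓
  (8,11) → (φ(8),φ(11)) = (6,11) ∈ E(G2) ✓
  (9,10) → (φ(9),φ(10)) = (4,7) ∈ E(G2) ✓
  (10,11) → (φ(10),φ(11)) = (7,11) ∈ E(G2) ✓
All 35 edges of G1 map to edges of G2, and |E(G1)| = |E(G2)| = 35, so φ is a bijection on edges as well as vertices. Hence G1 ≅ G2.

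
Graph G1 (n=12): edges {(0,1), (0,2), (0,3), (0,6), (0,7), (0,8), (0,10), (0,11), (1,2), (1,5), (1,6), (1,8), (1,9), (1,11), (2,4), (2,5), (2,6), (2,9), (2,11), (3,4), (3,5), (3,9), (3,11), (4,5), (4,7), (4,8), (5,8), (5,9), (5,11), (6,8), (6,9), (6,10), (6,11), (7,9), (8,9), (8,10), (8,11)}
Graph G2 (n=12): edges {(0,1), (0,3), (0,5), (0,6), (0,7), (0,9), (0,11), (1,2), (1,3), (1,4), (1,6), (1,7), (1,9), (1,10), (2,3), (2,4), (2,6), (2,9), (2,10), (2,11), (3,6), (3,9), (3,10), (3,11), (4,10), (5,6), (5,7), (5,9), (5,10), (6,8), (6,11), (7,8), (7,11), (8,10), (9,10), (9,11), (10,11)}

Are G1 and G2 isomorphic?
Yes, isomorphic

The graphs are isomorphic.
One valid mapping φ: V(G1) → V(G2): 0→10, 1→3, 2→11, 3→5, 4→7, 5→0, 6→2, 7→8, 8→1, 9→6, 10→4, 11→9

Verify φ preserves adjacency — for each edge of G1, its image is an edge of G2:
  (0,1) → (φ(0),φ(1)) = (3,10) ∈ E(G2) ✓
  (0,2) → (φ(0),φ(2)) = (10,11) ∈ E(G2) ✓
  (0,3) → (φ(0),φ(3)) = (5,10) ∈ E(G2) ✓
  (0,6) → (φ(0),φ(6)) = (2,10) ∈ E(G2) ✓
  (0,7) → (φ(0),φ(7)) = (8,10) ∈ E(G2) ✓
  (0,8) → (φ(0),φ(8)) = (1,10) ∈ E(G2) ✓
  (0,10) → (φ(0),φ(10)) = (4,10) ∈ E(G2) ✓
  (0,11) → (φ(0),φ(11)) = (9,10) ∈ E(G2) ✓
  (1,2) → (φ(1),φ(2)) = (3,11) ∈ E(G2) ✓
  (1,5) → (φ(1),φ(5)) = (0,3) ∈ E(G2) ✓
  (1,6) → (φ(1),φ(6)) = (2,3) ∈ E(G2) ✓
  (1,8) → (φ(1),φ(8)) = (1,3) ∈ E(G2) ✓
  (1,9) → (φ(1),φ(9)) = (3,6) ∈ E(G2) ✓
  (1,11) → (φ(1),φ(11)) = (3,9) ∈ E(G2) ✓
  (2,4) → (φ(2),φ(4)) = (7,11) ∈ E(G2) ✓
  (2,5) → (φ(2),φ(5)) = (0,11) ∈ E(G2) ✓
  (2,6) → (φ(2),φ(6)) = (2,11) ∈ E(G2) ✓
  (2,9) → (φ(2),φ(9)) = (6,11) ∈ E(G2) ✓
  (2,11) → (φ(2),φ(11)) = (9,11) ∈ E(G2) ✓
  (3,4) → (φ(3),φ(4)) = (5,7) ∈ E(G2) ✓
  (3,5) → (φ(3),φ(5)) = (0,5) ∈ E(G2) ✓
  (3,9) → (φ(3),φ(9)) = (5,6) ∈ E(G2) ✓
  (3,11) → (φ(3),φ(11)) = (5,9) ∈ E(G2) ✓
  (4,5) → (φ(4),φ(5)) = (0,7) ∈ E(G2) ✓
  (4,7) → (φ(4),φ(7)) = (7,8) ∈ E(G2) ✓
  (4,8) → (φ(4),φ(8)) = (1,7) ∈ E(G2) ✓
  (5,8) → (φ(5),φ(8)) = (0,1) ∈ E(G2) ✓
  (5,9) → (φ(5),φ(9)) = (0,6) ∈ E(G2) ✓
  (5,11) → (φ(5),φ(11)) = (0,9) ∈ E(G2) ✓
  (6,8) → (φ(6),φ(8)) = (1,2) ∈ E(G2) ✓
  (6,9) → (φ(6),φ(9)) = (2,6) ∈ E(G2) ✓
  (6,10) → (φ(6),φ(10)) = (2,4) ∈ E(G2) ✓
  (6,11) → (φ(6),φ(11)) = (2,9) ∈ E(G2) ✓
  (7,9) → (φ(7),φ(9)) = (6,8) ∈ E(G2) ✓
  (8,9) → (φ(8),φ(9)) = (1,6) ∈ E(G2) ✓
  (8,10) → (φ(8),φ(10)) = (1,4) ∈ E(G2) ✓
  (8,11) → (φ(8),φ(11)) = (1,9) ∈ E(G2) ✓
All 37 edges of G1 map to edges of G2, and |E(G1)| = |E(G2)| = 37, so φ is a bijection on edges as well as vertices. Hence G1 ≅ G2.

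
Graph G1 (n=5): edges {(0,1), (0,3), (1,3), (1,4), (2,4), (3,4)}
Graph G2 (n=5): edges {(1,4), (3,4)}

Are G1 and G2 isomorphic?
No, not isomorphic

The graphs are NOT isomorphic.

Connected components of G1: 1 component(s) with vertex sets [[0, 1, 2, 3, 4]], sizes [5].
Connected components of G2: 3 component(s) with vertex sets [[0], [2], [1, 3, 4]], sizes [1, 1, 3].
The number of connected components (and the multiset of component sizes) is an isomorphism invariant — an isomorphism maps each component of G1 bijectively onto a component of G2. Since G1 has 1 component(s) and G2 has 3, they cannot be isomorphic.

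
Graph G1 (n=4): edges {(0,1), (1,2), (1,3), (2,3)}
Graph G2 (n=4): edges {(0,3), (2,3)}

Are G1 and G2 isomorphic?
No, not isomorphic

The graphs are NOT isomorphic.

Connected components of G1: 1 component(s) with vertex sets [[0, 1, 2, 3]], sizes [4].
Connected components of G2: 2 component(s) with vertex sets [[1], [0, 2, 3]], sizes [1, 3].
The number of connected components (and the multiset of component sizes) is an isomorphism invariant — an isomorphism maps each component of G1 bijectively onto a component of G2. Since G1 has 1 component(s) and G2 has 2, they cannot be isomorphic.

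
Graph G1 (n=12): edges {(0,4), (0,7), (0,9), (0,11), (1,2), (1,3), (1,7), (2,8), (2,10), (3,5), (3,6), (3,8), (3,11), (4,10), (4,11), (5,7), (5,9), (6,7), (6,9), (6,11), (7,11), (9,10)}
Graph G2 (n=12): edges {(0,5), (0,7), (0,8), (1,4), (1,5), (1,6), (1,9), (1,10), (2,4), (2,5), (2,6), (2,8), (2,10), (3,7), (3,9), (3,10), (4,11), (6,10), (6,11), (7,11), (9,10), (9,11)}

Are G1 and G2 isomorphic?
Yes, isomorphic

The graphs are isomorphic.
One valid mapping φ: V(G1) → V(G2): 0→9, 1→5, 2→0, 3→2, 4→3, 5→4, 6→6, 7→1, 8→8, 9→11, 10→7, 11→10

Verify φ preserves adjacency — for each edge of G1, its image is an edge of G2:
  (0,4) → (φ(0),φ(4)) = (3,9) ∈ E(G2) ✓
  (0,7) → (φ(0),φ(7)) = (1,9) ∈ E(G2) ✓
  (0,9) → (φ(0),φ(9)) = (9,11) ∈ E(G2) ✓
  (0,11) → (φ(0),φ(11)) = (9,10) ∈ E(G2) ✓
  (1,2) → (φ(1),φ(2)) = (0,5) ∈ E(G2) ✓
  (1,3) → (φ(1),φ(3)) = (2,5) ∈ E(G2) ✓
  (1,7) → (φ(1),φ(7)) = (1,5) ∈ E(G2) ✓
  (2,8) → (φ(2),φ(8)) = (0,8) ∈ E(G2) ✓
  (2,10) → (φ(2),φ(10)) = (0,7) ∈ E(G2) ✓
  (3,5) → (φ(3),φ(5)) = (2,4) ∈ E(G2) ✓
  (3,6) → (φ(3),φ(6)) = (2,6) ∈ E(G2) ✓
  (3,8) → (φ(3),φ(8)) = (2,8) ∈ E(G2) ✓
  (3,11) → (φ(3),φ(11)) = (2,10) ∈ E(G2) ✓
  (4,10) → (φ(4),φ(10)) = (3,7) ∈ E(G2) ✓
  (4,11) → (φ(4),φ(11)) = (3,10) ∈ E(G2) ✓
  (5,7) → (φ(5),φ(7)) = (1,4) ∈ E(G2) ✓
  (5,9) → (φ(5),φ(9)) = (4,11) ∈ E(G2) ✓
  (6,7) → (φ(6),φ(7)) = (1,6) ∈ E(G2) ✓
  (6,9) → (φ(6),φ(9)) = (6,11) ∈ E(G2) ✓
  (6,11) → (φ(6),φ(11)) = (6,10) ∈ E(G2) ✓
  (7,11) → (φ(7),φ(11)) = (1,10) ∈ E(G2) ✓
  (9,10) → (φ(9),φ(10)) = (7,11) ∈ E(G2) ✓
All 22 edges of G1 map to edges of G2, and |E(G1)| = |E(G2)| = 22, so φ is a bijection on edges as well as vertices. Hence G1 ≅ G2.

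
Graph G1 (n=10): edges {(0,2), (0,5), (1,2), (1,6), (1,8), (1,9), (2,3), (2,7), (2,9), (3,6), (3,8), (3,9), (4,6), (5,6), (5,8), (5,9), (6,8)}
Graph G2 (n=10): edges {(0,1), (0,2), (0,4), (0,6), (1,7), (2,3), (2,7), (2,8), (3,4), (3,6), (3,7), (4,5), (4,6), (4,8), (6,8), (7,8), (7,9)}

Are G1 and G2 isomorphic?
Yes, isomorphic

The graphs are isomorphic.
One valid mapping φ: V(G1) → V(G2): 0→1, 1→3, 2→7, 3→8, 4→5, 5→0, 6→4, 7→9, 8→6, 9→2

Verify φ preserves adjacency — for each edge of G1, its image is an edge of G2:
  (0,2) → (φ(0),φ(2)) = (1,7) ∈ E(G2) ✓
  (0,5) → (φ(0),φ(5)) = (0,1) ∈ E(G2) ✓
  (1,2) → (φ(1),φ(2)) = (3,7) ∈ E(G2) ✓
  (1,6) → (φ(1),φ(6)) = (3,4) ∈ E(G2) ✓
  (1,8) → (φ(1),φ(8)) = (3,6) ∈ E(G2) ✓
  (1,9) → (φ(1),φ(9)) = (2,3) ∈ E(G2) ✓
  (2,3) → (φ(2),φ(3)) = (7,8) ∈ E(G2) ✓
  (2,7) → (φ(2),φ(7)) = (7,9) ∈ E(G2) ✓
  (2,9) → (φ(2),φ(9)) = (2,7) ∈ E(G2) ✓
  (3,6) → (φ(3),φ(6)) = (4,8) ∈ E(G2) ✓
  (3,8) → (φ(3),φ(8)) = (6,8) ∈ E(G2) ✓
  (3,9) → (φ(3),φ(9)) = (2,8) ∈ E(G2) ✓
  (4,6) → (φ(4),φ(6)) = (4,5) ∈ E(G2) ✓
  (5,6) → (φ(5),φ(6)) = (0,4) ∈ E(G2) ✓
  (5,8) → (φ(5),φ(8)) = (0,6) ∈ E(G2) ✓
  (5,9) → (φ(5),φ(9)) = (0,2) ∈ E(G2) ✓
  (6,8) → (φ(6),φ(8)) = (4,6) ∈ E(G2) ✓
All 17 edges of G1 map to edges of G2, and |E(G1)| = |E(G2)| = 17, so φ is a bijection on edges as well as vertices. Hence G1 ≅ G2.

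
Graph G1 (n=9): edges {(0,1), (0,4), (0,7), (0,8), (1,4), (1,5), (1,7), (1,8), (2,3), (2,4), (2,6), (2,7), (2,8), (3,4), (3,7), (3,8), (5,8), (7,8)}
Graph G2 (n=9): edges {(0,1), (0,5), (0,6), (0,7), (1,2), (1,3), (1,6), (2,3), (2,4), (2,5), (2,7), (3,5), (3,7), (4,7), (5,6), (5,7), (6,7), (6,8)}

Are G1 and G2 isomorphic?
Yes, isomorphic

The graphs are isomorphic.
One valid mapping φ: V(G1) → V(G2): 0→3, 1→2, 2→6, 3→0, 4→1, 5→4, 6→8, 7→5, 8→7

Verify φ preserves adjacency — for each edge of G1, its image is an edge of G2:
  (0,1) → (φ(0),φ(1)) = (2,3) ∈ E(G2) ✓
  (0,4) → (φ(0),φ(4)) = (1,3) ∈ E(G2) ✓
  (0,7) → (φ(0),φ(7)) = (3,5) ∈ E(G2) ✓
  (0,8) → (φ(0),φ(8)) = (3,7) ∈ E(G2) ✓
  (1,4) → (φ(1),φ(4)) = (1,2) ∈ E(G2) ✓
  (1,5) → (φ(1),φ(5)) = (2,4) ∈ E(G2) ✓
  (1,7) → (φ(1),φ(7)) = (2,5) ∈ E(G2) ✓
  (1,8) → (φ(1),φ(8)) = (2,7) ∈ E(G2) ✓
  (2,3) → (φ(2),φ(3)) = (0,6) ∈ E(G2) ✓
  (2,4) → (φ(2),φ(4)) = (1,6) ∈ E(G2) ✓
  (2,6) → (φ(2),φ(6)) = (6,8) ∈ E(G2) ✓
  (2,7) → (φ(2),φ(7)) = (5,6) ∈ E(G2) ✓
  (2,8) → (φ(2),φ(8)) = (6,7) ∈ E(G2) ✓
  (3,4) → (φ(3),φ(4)) = (0,1) ∈ E(G2) ✓
  (3,7) → (φ(3),φ(7)) = (0,5) ∈ E(G2) ✓
  (3,8) → (φ(3),φ(8)) = (0,7) ∈ E(G2) ✓
  (5,8) → (φ(5),φ(8)) = (4,7) ∈ E(G2) ✓
  (7,8) → (φ(7),φ(8)) = (5,7) ∈ E(G2) ✓
All 18 edges of G1 map to edges of G2, and |E(G1)| = |E(G2)| = 18, so φ is a bijection on edges as well as vertices. Hence G1 ≅ G2.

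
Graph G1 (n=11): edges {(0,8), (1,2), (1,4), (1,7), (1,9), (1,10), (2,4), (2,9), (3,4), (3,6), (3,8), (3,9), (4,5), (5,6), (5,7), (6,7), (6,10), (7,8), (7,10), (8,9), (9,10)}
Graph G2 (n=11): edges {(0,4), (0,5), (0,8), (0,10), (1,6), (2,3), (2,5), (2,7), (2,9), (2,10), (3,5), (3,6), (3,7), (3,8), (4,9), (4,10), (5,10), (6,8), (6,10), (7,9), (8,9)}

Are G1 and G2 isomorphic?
Yes, isomorphic

The graphs are isomorphic.
One valid mapping φ: V(G1) → V(G2): 0→1, 1→2, 2→7, 3→8, 4→9, 5→4, 6→0, 7→10, 8→6, 9→3, 10→5

Verify φ preserves adjacency — for each edge of G1, its image is an edge of G2:
  (0,8) → (φ(0),φ(8)) = (1,6) ∈ E(G2) ✓
  (1,2) → (φ(1),φ(2)) = (2,7) ∈ E(G2) ✓
  (1,4) → (φ(1),φ(4)) = (2,9) ∈ E(G2) ✓
  (1,7) → (φ(1),φ(7)) = (2,10) ∈ E(G2) ✓
  (1,9) → (φ(1),φ(9)) = (2,3) ∈ E(G2) ✓
  (1,10) → (φ(1),φ(10)) = (2,5) ∈ E(G2) ✓
  (2,4) → (φ(2),φ(4)) = (7,9) ∈ E(G2) ✓
  (2,9) → (φ(2),φ(9)) = (3,7) ∈ E(G2) ✓
  (3,4) → (φ(3),φ(4)) = (8,9) ∈ E(G2) ✓
  (3,6) → (φ(3),φ(6)) = (0,8) ∈ E(G2) ✓
  (3,8) → (φ(3),φ(8)) = (6,8) ∈ E(G2) ✓
  (3,9) → (φ(3),φ(9)) = (3,8) ∈ E(G2) ✓
  (4,5) → (φ(4),φ(5)) = (4,9) ∈ E(G2) ✓
  (5,6) → (φ(5),φ(6)) = (0,4) ∈ E(G2) ✓
  (5,7) → (φ(5),φ(7)) = (4,10) ∈ E(G2) ✓
  (6,7) → (φ(6),φ(7)) = (0,10) ∈ E(G2) ✓
  (6,10) → (φ(6),φ(10)) = (0,5) ∈ E(G2) ✓
  (7,8) → (φ(7),φ(8)) = (6,10) ∈ E(G2) ✓
  (7,10) → (φ(7),φ(10)) = (5,10) ∈ E(G2) ✓
  (8,9) → (φ(8),φ(9)) = (3,6) ∈ E(G2) ✓
  (9,10) → (φ(9),φ(10)) = (3,5) ∈ E(G2) ✓
All 21 edges of G1 map to edges of G2, and |E(G1)| = |E(G2)| = 21, so φ is a bijection on edges as well as vertices. Hence G1 ≅ G2.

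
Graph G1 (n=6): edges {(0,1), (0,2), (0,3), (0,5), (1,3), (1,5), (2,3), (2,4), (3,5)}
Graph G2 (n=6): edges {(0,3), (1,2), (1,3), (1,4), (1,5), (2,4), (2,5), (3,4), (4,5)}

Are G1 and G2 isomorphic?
Yes, isomorphic

The graphs are isomorphic.
One valid mapping φ: V(G1) → V(G2): 0→4, 1→5, 2→3, 3→1, 4→0, 5→2

Verify φ preserves adjacency — for each edge of G1, its image is an edge of G2:
  (0,1) → (φ(0),φ(1)) = (4,5) ∈ E(G2) ✓
  (0,2) → (φ(0),φ(2)) = (3,4) ∈ E(G2) ✓
  (0,3) → (φ(0),φ(3)) = (1,4) ∈ E(G2) ✓
  (0,5) → (φ(0),φ(5)) = (2,4) ∈ E(G2) ✓
  (1,3) → (φ(1),φ(3)) = (1,5) ∈ E(G2) ✓
  (1,5) → (φ(1),φ(5)) = (2,5) ∈ E(G2) ✓
  (2,3) → (φ(2),φ(3)) = (1,3) ∈ E(G2) ✓
  (2,4) → (φ(2),φ(4)) = (0,3) ∈ E(G2) ✓
  (3,5) → (φ(3),φ(5)) = (1,2) ∈ E(G2) ✓
All 9 edges of G1 map to edges of G2, and |E(G1)| = |E(G2)| = 9, so φ is a bijection on edges as well as vertices. Hence G1 ≅ G2.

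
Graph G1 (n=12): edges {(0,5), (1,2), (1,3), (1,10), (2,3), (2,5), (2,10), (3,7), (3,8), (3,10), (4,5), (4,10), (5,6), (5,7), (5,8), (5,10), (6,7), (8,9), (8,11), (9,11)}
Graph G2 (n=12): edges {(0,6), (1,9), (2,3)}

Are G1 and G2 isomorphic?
No, not isomorphic

The graphs are NOT isomorphic.

Connected components of G1: 1 component(s) with vertex sets [[0, 1, 2, 3, 4, 5, 6, 7, 8, 9, 10, 11]], sizes [12].
Connected components of G2: 9 component(s) with vertex sets [[4], [5], [7], [8], [10], [11], [0, 6], [1, 9], [2, 3]], sizes [1, 1, 1, 1, 1, 1, 2, 2, 2].
The number of connected components (and the multiset of component sizes) is an isomorphism invariant — an isomorphism maps each component of G1 bijectively onto a component of G2. Since G1 has 1 component(s) and G2 has 9, they cannot be isomorphic.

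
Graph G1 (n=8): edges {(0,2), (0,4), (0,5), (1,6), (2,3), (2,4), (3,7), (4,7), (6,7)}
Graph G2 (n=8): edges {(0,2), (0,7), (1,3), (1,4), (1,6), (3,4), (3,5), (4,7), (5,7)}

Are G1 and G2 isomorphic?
Yes, isomorphic

The graphs are isomorphic.
One valid mapping φ: V(G1) → V(G2): 0→1, 1→2, 2→3, 3→5, 4→4, 5→6, 6→0, 7→7

Verify φ preserves adjacency — for each edge of G1, its image is an edge of G2:
  (0,2) → (φ(0),φ(2)) = (1,3) ∈ E(G2) ✓
  (0,4) → (φ(0),φ(4)) = (1,4) ∈ E(G2) ✓
  (0,5) → (φ(0),φ(5)) = (1,6) ∈ E(G2) ✓
  (1,6) → (φ(1),φ(6)) = (0,2) ∈ E(G2) ✓
  (2,3) → (φ(2),φ(3)) = (3,5) ∈ E(G2) ✓
  (2,4) → (φ(2),φ(4)) = (3,4) ∈ E(G2) ✓
  (3,7) → (φ(3),φ(7)) = (5,7) ∈ E(G2) ✓
  (4,7) → (φ(4),φ(7)) = (4,7) ∈ E(G2) ✓
  (6,7) → (φ(6),φ(7)) = (0,7) ∈ E(G2) ✓
All 9 edges of G1 map to edges of G2, and |E(G1)| = |E(G2)| = 9, so φ is a bijection on edges as well as vertices. Hence G1 ≅ G2.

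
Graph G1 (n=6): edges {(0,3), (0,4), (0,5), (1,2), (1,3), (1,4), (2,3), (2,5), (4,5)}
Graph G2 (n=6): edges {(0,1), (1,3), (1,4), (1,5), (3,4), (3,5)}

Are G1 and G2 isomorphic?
No, not isomorphic

The graphs are NOT isomorphic.

Connected components of G1: 1 component(s) with vertex sets [[0, 1, 2, 3, 4, 5]], sizes [6].
Connected components of G2: 2 component(s) with vertex sets [[2], [0, 1, 3, 4, 5]], sizes [1, 5].
The number of connected components (and the multiset of component sizes) is an isomorphism invariant — an isomorphism maps each component of G1 bijectively onto a component of G2. Since G1 has 1 component(s) and G2 has 2, they cannot be isomorphic.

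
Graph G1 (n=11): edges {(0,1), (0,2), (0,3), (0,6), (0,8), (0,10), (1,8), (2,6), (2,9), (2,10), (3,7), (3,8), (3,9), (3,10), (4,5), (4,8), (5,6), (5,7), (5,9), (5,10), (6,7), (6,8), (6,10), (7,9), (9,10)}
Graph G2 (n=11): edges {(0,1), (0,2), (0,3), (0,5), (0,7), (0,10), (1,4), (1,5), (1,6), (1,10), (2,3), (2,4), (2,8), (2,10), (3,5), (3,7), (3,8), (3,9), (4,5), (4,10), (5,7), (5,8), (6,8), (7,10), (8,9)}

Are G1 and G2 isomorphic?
Yes, isomorphic

The graphs are isomorphic.
One valid mapping φ: V(G1) → V(G2): 0→3, 1→9, 2→7, 3→2, 4→6, 5→1, 6→5, 7→4, 8→8, 9→10, 10→0

Verify φ preserves adjacency — for each edge of G1, its image is an edge of G2:
  (0,1) → (φ(0),φ(1)) = (3,9) ∈ E(G2) ✓
  (0,2) → (φ(0),φ(2)) = (3,7) ∈ E(G2) ✓
  (0,3) → (φ(0),φ(3)) = (2,3) ∈ E(G2) ✓
  (0,6) → (φ(0),φ(6)) = (3,5) ∈ E(G2) ✓
  (0,8) → (φ(0),φ(8)) = (3,8) ∈ E(G2) ✓
  (0,10) → (φ(0),φ(10)) = (0,3) ∈ E(G2) ✓
  (1,8) → (φ(1),φ(8)) = (8,9) ∈ E(G2) ✓
  (2,6) → (φ(2),φ(6)) = (5,7) ∈ E(G2) ✓
  (2,9) → (φ(2),φ(9)) = (7,10) ∈ E(G2) ✓
  (2,10) → (φ(2),φ(10)) = (0,7) ∈ E(G2) ✓
  (3,7) → (φ(3),φ(7)) = (2,4) ∈ E(G2) ✓
  (3,8) → (φ(3),φ(8)) = (2,8) ∈ E(G2) ✓
  (3,9) → (φ(3),φ(9)) = (2,10) ∈ E(G2) ✓
  (3,10) → (φ(3),φ(10)) = (0,2) ∈ E(G2) ✓
  (4,5) → (φ(4),φ(5)) = (1,6) ∈ E(G2) ✓
  (4,8) → (φ(4),φ(8)) = (6,8) ∈ E(G2) ✓
  (5,6) → (φ(5),φ(6)) = (1,5) ∈ E(G2) ✓
  (5,7) → (φ(5),φ(7)) = (1,4) ∈ E(G2) ✓
  (5,9) → (φ(5),φ(9)) = (1,10) ∈ E(G2) ✓
  (5,10) → (φ(5),φ(10)) = (0,1) ∈ E(G2) ✓
  (6,7) → (φ(6),φ(7)) = (4,5) ∈ E(G2) ✓
  (6,8) → (φ(6),φ(8)) = (5,8) ∈ E(G2) ✓
  (6,10) → (φ(6),φ(10)) = (0,5) ∈ E(G2) ✓
  (7,9) → (φ(7),φ(9)) = (4,10) ∈ E(G2) ✓
  (9,10) → (φ(9),φ(10)) = (0,10) ∈ E(G2) ✓
All 25 edges of G1 map to edges of G2, and |E(G1)| = |E(G2)| = 25, so φ is a bijection on edges as well as vertices. Hence G1 ≅ G2.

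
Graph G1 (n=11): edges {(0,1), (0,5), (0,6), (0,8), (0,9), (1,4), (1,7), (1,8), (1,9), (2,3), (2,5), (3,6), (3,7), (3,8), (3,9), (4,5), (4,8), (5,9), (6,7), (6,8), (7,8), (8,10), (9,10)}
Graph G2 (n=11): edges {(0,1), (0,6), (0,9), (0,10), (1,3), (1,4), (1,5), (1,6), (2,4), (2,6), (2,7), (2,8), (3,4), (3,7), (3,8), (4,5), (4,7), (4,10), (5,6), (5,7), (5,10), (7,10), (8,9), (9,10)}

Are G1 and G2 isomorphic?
No, not isomorphic

The graphs are NOT isomorphic.

Degrees in G1: deg(0)=5, deg(1)=5, deg(2)=2, deg(3)=5, deg(4)=3, deg(5)=4, deg(6)=4, deg(7)=4, deg(8)=7, deg(9)=5, deg(10)=2.
Sorted degree sequence of G1: [7, 5, 5, 5, 5, 4, 4, 4, 3, 2, 2].
Degrees in G2: deg(0)=4, deg(1)=5, deg(2)=4, deg(3)=4, deg(4)=6, deg(5)=5, deg(6)=4, deg(7)=5, deg(8)=3, deg(9)=3, deg(10)=5.
Sorted degree sequence of G2: [6, 5, 5, 5, 5, 4, 4, 4, 4, 3, 3].
The (sorted) degree sequence is an isomorphism invariant, so since G1 and G2 have different degree sequences they cannot be isomorphic.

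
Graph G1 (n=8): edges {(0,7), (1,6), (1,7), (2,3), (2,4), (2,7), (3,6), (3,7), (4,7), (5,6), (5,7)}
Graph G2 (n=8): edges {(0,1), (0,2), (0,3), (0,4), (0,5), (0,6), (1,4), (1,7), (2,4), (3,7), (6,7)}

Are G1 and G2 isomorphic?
Yes, isomorphic

The graphs are isomorphic.
One valid mapping φ: V(G1) → V(G2): 0→5, 1→6, 2→4, 3→1, 4→2, 5→3, 6→7, 7→0

Verify φ preserves adjacency — for each edge of G1, its image is an edge of G2:
  (0,7) → (φ(0),φ(7)) = (0,5) ∈ E(G2) ✓
  (1,6) → (φ(1),φ(6)) = (6,7) ∈ E(G2) ✓
  (1,7) → (φ(1),φ(7)) = (0,6) ∈ E(G2) ✓
  (2,3) → (φ(2),φ(3)) = (1,4) ∈ E(G2) ✓
  (2,4) → (φ(2),φ(4)) = (2,4) ∈ E(G2) ✓
  (2,7) → (φ(2),φ(7)) = (0,4) ∈ E(G2) ✓
  (3,6) → (φ(3),φ(6)) = (1,7) ∈ E(G2) ✓
  (3,7) → (φ(3),φ(7)) = (0,1) ∈ E(G2) ✓
  (4,7) → (φ(4),φ(7)) = (0,2) ∈ E(G2) ✓
  (5,6) → (φ(5),φ(6)) = (3,7) ∈ E(G2) ✓
  (5,7) → (φ(5),φ(7)) = (0,3) ∈ E(G2) ✓
All 11 edges of G1 map to edges of G2, and |E(G1)| = |E(G2)| = 11, so φ is a bijection on edges as well as vertices. Hence G1 ≅ G2.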